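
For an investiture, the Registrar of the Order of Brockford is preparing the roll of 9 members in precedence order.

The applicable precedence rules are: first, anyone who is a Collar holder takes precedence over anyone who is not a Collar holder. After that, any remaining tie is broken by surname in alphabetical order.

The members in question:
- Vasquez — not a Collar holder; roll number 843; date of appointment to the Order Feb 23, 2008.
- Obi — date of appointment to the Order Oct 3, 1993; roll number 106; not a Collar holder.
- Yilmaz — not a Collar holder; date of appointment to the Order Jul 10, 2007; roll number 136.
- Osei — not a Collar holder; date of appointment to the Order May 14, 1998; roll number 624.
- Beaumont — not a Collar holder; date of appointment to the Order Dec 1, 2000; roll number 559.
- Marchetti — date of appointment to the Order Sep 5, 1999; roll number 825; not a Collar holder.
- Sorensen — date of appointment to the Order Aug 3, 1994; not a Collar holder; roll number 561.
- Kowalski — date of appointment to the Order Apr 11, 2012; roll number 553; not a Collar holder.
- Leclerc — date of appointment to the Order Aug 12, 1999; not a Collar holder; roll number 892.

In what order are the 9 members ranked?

Beaumont, Kowalski, Leclerc, Marchetti, Obi, Osei, Sorensen, Vasquez, Yilmaz

By the first rule: Beaumont, Kowalski, Leclerc, Marchetti, Obi, Osei, Sorensen, Vasquez and Yilmaz (each not a Collar holder).
Among Beaumont, Kowalski, Leclerc, Marchetti, Obi, Osei, Sorensen, Vasquez and Yilmaz, alphabetically by surname: Beaumont before Kowalski before Leclerc before Marchetti before Obi before Osei before Sorensen before Vasquez before Yilmaz.
Full order: Beaumont, Kowalski, Leclerc, Marchetti, Obi, Osei, Sorensen, Vasquez, Yilmaz.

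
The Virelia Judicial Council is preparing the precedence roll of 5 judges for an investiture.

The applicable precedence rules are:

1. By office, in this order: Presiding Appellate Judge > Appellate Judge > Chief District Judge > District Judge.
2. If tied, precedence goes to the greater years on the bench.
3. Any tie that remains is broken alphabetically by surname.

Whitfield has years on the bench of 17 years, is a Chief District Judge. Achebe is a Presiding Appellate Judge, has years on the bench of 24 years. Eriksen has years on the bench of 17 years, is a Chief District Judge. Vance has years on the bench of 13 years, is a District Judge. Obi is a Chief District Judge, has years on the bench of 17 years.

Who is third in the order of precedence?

Obi

By office: Achebe (Presiding Appellate Judge); then Eriksen, Obi and Whitfield (Chief District Judge); then Vance (District Judge).
Eriksen, Obi and Whitfield all have years on the bench 17 years, so the next rule applies.
Among Eriksen, Obi and Whitfield, alphabetically by surname: Eriksen before Obi before Whitfield.
Order: Achebe, Eriksen, Obi, Whitfield, Vance.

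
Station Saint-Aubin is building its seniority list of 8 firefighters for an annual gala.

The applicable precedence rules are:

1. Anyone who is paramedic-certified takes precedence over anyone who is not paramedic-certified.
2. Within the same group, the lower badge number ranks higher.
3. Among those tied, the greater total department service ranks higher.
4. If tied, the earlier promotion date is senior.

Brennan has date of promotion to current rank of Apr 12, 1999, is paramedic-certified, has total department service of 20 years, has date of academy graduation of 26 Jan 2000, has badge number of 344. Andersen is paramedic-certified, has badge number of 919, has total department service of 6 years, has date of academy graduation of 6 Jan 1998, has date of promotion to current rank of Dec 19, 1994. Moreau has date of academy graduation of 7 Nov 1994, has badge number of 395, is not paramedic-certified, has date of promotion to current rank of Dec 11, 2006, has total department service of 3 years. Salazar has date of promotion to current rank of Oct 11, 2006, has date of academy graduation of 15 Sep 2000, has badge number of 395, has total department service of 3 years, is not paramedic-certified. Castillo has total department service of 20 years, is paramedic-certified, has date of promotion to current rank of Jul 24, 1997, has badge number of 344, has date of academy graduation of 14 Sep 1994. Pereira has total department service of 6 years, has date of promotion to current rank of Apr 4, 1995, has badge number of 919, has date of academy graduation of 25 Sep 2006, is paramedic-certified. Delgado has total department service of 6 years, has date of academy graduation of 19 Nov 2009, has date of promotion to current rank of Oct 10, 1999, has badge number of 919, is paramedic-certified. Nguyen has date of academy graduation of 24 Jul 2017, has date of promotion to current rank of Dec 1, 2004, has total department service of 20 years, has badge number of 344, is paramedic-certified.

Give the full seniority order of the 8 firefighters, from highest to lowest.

By the first rule: Castillo, Brennan, Nguyen, Andersen, Pereira and Delgado (each paramedic-certified); then Salazar and Moreau (both not paramedic-certified).
Among Castillo, Brennan, Nguyen, Andersen, Pereira and Delgado, by badge number (lower first): Castillo, Brennan and Nguyen (344) before Andersen, Pereira and Delgado (919).
Castillo, Brennan and Nguyen all have total department service 20 years, so the next rule applies.
Among Castillo, Brennan and Nguyen, by date of promotion to current rank (earlier first): Castillo (Jul 24, 1997) before Brennan (Apr 12, 1999) before Nguyen (Dec 1, 2004).
Andersen, Pereira and Delgado all have total department service 6 years, so the next rule applies.
Among Andersen, Pereira and Delgado, by date of promotion to current rank (earlier first): Andersen (Dec 19, 1994) before Pereira (Apr 4, 1995) before Delgado (Oct 10, 1999).
Salazar and Moreau both have badge number 395, so the next rule applies.
Salazar and Moreau both have total department service 3 years, so the next rule applies.
Among Salazar and Moreau, by date of promotion to current rank (earlier first): Salazar (Oct 11, 2006) before Moreau (Dec 11, 2006).
Full order: Castillo, Brennan, Nguyen, Andersen, Pereira, Delgado, Salazar, Moreau.

Castillo, Brennan, Nguyen, Andersen, Pereira, Delgado, Salazar, Moreau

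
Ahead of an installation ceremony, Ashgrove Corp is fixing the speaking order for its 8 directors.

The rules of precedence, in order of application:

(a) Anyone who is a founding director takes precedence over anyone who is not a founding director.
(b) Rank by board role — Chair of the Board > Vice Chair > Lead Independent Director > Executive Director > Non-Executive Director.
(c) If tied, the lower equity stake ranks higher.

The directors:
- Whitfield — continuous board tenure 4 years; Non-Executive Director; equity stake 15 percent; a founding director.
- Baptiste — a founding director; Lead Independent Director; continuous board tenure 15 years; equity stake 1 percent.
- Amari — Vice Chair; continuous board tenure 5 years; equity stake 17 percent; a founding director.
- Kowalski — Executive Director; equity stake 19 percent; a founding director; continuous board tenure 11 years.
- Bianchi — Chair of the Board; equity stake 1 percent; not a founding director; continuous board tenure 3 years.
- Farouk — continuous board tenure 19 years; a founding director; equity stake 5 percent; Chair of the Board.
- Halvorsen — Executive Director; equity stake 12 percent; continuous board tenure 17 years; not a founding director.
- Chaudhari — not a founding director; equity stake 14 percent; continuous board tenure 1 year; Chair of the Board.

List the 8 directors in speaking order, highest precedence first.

By the first rule: Farouk, Amari, Baptiste, Kowalski and Whitfield (each a founding director); then Bianchi, Chaudhari and Halvorsen (each not a founding director).
Among Farouk, Amari, Baptiste, Kowalski and Whitfield, by board role: Farouk (Chair of the Board) before Amari (Vice Chair) before Baptiste (Lead Independent Director) before Kowalski (Executive Director) before Whitfield (Non-Executive Director).
Among Bianchi, Chaudhari and Halvorsen, by board role: Bianchi and Chaudhari (Chair of the Board) before Halvorsen (Executive Director).
Among Bianchi and Chaudhari, by equity stake (lower first): Bianchi (1 percent) before Chaudhari (14 percent).
Full order: Farouk, Amari, Baptiste, Kowalski, Whitfield, Bianchi, Chaudhari, Halvorsen.

Farouk, Amari, Baptiste, Kowalski, Whitfield, Bianchi, Chaudhari, Halvorsen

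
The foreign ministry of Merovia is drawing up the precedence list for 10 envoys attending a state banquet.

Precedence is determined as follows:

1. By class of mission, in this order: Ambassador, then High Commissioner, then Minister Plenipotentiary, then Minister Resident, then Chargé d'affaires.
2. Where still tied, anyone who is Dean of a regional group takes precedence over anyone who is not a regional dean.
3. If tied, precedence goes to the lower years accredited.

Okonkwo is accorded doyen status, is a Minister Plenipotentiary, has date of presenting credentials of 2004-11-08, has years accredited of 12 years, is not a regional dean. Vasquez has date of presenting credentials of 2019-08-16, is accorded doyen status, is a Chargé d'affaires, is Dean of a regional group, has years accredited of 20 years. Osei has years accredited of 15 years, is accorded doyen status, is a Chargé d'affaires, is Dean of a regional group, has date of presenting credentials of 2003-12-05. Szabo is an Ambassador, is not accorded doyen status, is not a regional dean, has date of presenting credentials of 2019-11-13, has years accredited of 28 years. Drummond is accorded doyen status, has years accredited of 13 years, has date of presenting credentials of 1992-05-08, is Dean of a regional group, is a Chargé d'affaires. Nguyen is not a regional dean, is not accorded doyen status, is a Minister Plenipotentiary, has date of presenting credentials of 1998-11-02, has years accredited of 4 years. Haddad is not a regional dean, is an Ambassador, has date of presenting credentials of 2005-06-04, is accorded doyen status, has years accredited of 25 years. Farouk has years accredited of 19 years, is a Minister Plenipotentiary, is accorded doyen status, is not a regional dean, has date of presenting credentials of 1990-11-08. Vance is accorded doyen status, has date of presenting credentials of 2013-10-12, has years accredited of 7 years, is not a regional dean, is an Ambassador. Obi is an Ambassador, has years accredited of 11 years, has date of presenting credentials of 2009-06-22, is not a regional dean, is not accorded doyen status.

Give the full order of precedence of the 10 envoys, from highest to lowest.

By class of mission: Vance, Obi, Haddad and Szabo (Ambassador); then Nguyen, Okonkwo and Farouk (Minister Plenipotentiary); then Drummond, Osei and Vasquez (Chargé d'affaires).
Vance, Obi, Haddad and Szabo are each not a regional dean, so the next rule applies.
Among Vance, Obi, Haddad and Szabo, by years accredited (lower first): Vance (7 years) before Obi (11 years) before Haddad (25 years) before Szabo (28 years).
Nguyen, Okonkwo and Farouk are each not a regional dean, so the next rule applies.
Among Nguyen, Okonkwo and Farouk, by years accredited (lower first): Nguyen (4 years) before Okonkwo (12 years) before Farouk (19 years).
Drummond, Osei and Vasquez are each Dean of a regional group, so the next rule applies.
Among Drummond, Osei and Vasquez, by years accredited (lower first): Drummond (13 years) before Osei (15 years) before Vasquez (20 years).
Full order: Vance, Obi, Haddad, Szabo, Nguyen, Okonkwo, Farouk, Drummond, Osei, Vasquez.

Vance, Obi, Haddad, Szabo, Nguyen, Okonkwo, Farouk, Drummond, Osei, Vasquez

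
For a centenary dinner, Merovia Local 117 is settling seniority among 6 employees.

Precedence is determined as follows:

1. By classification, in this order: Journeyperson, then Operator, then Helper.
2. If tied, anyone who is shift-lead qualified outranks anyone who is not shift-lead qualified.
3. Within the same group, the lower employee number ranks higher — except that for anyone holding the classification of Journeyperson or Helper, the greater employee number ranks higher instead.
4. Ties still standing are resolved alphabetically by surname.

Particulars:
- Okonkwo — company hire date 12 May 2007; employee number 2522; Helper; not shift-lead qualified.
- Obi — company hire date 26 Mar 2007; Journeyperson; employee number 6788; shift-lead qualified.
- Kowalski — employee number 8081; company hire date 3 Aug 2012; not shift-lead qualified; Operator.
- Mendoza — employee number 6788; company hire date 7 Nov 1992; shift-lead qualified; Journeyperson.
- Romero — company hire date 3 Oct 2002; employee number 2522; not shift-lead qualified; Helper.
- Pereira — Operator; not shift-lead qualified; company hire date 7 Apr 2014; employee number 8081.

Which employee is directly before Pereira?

Kowalski

By classification: Mendoza and Obi (Journeyperson); then Kowalski and Pereira (Operator); then Okonkwo and Romero (Helper).
Mendoza and Obi are each shift-lead qualified, so the next rule applies.
Mendoza and Obi both have employee number 6788, so the next rule applies.
Among Mendoza and Obi, alphabetically by surname: Mendoza before Obi.
Kowalski and Pereira are each not shift-lead qualified, so the next rule applies.
Kowalski and Pereira both have employee number 8081, so the next rule applies.
Among Kowalski and Pereira, alphabetically by surname: Kowalski before Pereira.
Okonkwo and Romero are each not shift-lead qualified, so the next rule applies.
Okonkwo and Romero both have employee number 2522, so the next rule applies.
Among Okonkwo and Romero, alphabetically by surname: Okonkwo before Romero.
Order: Mendoza, Obi, Kowalski, Pereira, Okonkwo, Romero.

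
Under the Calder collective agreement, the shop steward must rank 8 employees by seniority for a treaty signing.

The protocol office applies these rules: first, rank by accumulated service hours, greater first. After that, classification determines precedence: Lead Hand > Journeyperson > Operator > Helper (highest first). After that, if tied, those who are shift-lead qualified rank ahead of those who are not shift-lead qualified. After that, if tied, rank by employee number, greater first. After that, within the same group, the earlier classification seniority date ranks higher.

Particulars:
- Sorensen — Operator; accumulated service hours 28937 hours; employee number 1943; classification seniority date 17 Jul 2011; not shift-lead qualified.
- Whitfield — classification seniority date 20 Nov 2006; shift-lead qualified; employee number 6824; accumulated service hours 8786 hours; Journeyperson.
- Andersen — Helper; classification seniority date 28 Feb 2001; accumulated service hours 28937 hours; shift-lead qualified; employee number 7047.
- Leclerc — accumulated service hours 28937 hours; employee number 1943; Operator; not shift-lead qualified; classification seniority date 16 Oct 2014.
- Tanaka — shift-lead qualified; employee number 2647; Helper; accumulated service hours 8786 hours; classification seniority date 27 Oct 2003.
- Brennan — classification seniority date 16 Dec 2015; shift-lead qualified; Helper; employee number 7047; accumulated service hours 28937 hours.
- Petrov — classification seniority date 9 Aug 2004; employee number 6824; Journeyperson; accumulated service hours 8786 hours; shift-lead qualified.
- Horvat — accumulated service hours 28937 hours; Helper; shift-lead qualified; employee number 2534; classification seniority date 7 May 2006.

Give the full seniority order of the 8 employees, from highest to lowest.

By accumulated service hours (higher first): Sorensen, Leclerc, Andersen, Brennan and Horvat (each 28937 hours); then Petrov, Whitfield and Tanaka (each 8786 hours).
Among Sorensen, Leclerc, Andersen, Brennan and Horvat, by classification: Sorensen and Leclerc (Operator) before Andersen, Brennan and Horvat (Helper).
Sorensen and Leclerc are each not shift-lead qualified, so the next rule applies.
Sorensen and Leclerc both have employee number 1943, so the next rule applies.
Among Sorensen and Leclerc, by classification seniority date (earlier first): Sorensen (17 Jul 2011) before Leclerc (16 Oct 2014).
Andersen, Brennan and Horvat are each shift-lead qualified, so the next rule applies.
Among Andersen, Brennan and Horvat, by employee number (higher first): Andersen and Brennan (7047) before Horvat (2534).
Among Andersen and Brennan, by classification seniority date (earlier first): Andersen (28 Feb 2001) before Brennan (16 Dec 2015).
Among Petrov, Whitfield and Tanaka, by classification: Petrov and Whitfield (Journeyperson) before Tanaka (Helper).
Petrov and Whitfield are each shift-lead qualified, so the next rule applies.
Petrov and Whitfield both have employee number 6824, so the next rule applies.
Among Petrov and Whitfield, by classification seniority date (earlier first): Petrov (9 Aug 2004) before Whitfield (20 Nov 2006).
Full order: Sorensen, Leclerc, Andersen, Brennan, Horvat, Petrov, Whitfield, Tanaka.

Sorensen, Leclerc, Andersen, Brennan, Horvat, Petrov, Whitfield, Tanaka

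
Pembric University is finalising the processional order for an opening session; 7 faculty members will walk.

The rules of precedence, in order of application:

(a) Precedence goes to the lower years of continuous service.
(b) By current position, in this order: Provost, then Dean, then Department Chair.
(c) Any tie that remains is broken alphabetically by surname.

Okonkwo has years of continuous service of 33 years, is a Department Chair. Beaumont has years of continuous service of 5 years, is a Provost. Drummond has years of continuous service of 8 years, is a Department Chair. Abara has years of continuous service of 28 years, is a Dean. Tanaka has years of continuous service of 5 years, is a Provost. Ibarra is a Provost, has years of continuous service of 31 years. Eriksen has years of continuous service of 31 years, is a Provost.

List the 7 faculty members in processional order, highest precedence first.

By years of continuous service (lower first): Beaumont and Tanaka (both 5 years); then Drummond (8 years); then Abara (28 years); then Eriksen and Ibarra (both 31 years); then Okonkwo (33 years).
Beaumont and Tanaka are each Provost, so the next rule applies.
Among Beaumont and Tanaka, alphabetically by surname: Beaumont before Tanaka.
Eriksen and Ibarra are each Provost, so the next rule applies.
Among Eriksen and Ibarra, alphabetically by surname: Eriksen before Ibarra.
Full order: Beaumont, Tanaka, Drummond, Abara, Eriksen, Ibarra, Okonkwo.

Beaumont, Tanaka, Drummond, Abara, Eriksen, Ibarra, Okonkwo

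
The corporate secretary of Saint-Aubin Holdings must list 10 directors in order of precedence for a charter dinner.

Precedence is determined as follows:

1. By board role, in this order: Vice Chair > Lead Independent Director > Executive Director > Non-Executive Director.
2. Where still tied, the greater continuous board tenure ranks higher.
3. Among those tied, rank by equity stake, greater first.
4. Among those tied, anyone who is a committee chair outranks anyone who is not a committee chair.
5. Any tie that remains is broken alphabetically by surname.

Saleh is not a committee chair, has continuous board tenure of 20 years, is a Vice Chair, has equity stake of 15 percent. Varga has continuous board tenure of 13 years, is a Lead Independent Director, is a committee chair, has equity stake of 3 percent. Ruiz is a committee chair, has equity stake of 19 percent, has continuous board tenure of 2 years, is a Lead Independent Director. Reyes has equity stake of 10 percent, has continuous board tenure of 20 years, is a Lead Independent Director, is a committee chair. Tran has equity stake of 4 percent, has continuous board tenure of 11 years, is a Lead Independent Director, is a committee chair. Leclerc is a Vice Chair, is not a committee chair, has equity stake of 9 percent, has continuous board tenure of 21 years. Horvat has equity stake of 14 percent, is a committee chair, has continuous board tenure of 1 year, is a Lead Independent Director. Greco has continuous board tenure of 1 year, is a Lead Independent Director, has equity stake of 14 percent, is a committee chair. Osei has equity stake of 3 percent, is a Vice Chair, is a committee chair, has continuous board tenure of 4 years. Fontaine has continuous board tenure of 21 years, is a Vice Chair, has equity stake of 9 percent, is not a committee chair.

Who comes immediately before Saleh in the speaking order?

Leclerc

By board role: Fontaine, Leclerc, Saleh and Osei (Vice Chair); then Reyes, Varga, Tran, Ruiz, Greco and Horvat (Lead Independent Director).
Among Fontaine, Leclerc, Saleh and Osei, by continuous board tenure (higher first): Fontaine and Leclerc (21 years) before Saleh (20 years) before Osei (4 years).
Fontaine and Leclerc both have equity stake 9 percent, so the next rule applies.
Fontaine and Leclerc are each not a committee chair, so the next rule applies.
Among Fontaine and Leclerc, alphabetically by surname: Fontaine before Leclerc.
Among Reyes, Varga, Tran, Ruiz, Greco and Horvat, by continuous board tenure (higher first): Reyes (20 years) before Varga (13 years) before Tran (11 years) before Ruiz (2 years) before Greco and Horvat (1 year).
Greco and Horvat both have equity stake 14 percent, so the next rule applies.
Greco and Horvat are each a committee chair, so the next rule applies.
Among Greco and Horvat, alphabetically by surname: Greco before Horvat.
Order: Fontaine, Leclerc, Saleh, Osei, Reyes, Varga, Tran, Ruiz, Greco, Horvat.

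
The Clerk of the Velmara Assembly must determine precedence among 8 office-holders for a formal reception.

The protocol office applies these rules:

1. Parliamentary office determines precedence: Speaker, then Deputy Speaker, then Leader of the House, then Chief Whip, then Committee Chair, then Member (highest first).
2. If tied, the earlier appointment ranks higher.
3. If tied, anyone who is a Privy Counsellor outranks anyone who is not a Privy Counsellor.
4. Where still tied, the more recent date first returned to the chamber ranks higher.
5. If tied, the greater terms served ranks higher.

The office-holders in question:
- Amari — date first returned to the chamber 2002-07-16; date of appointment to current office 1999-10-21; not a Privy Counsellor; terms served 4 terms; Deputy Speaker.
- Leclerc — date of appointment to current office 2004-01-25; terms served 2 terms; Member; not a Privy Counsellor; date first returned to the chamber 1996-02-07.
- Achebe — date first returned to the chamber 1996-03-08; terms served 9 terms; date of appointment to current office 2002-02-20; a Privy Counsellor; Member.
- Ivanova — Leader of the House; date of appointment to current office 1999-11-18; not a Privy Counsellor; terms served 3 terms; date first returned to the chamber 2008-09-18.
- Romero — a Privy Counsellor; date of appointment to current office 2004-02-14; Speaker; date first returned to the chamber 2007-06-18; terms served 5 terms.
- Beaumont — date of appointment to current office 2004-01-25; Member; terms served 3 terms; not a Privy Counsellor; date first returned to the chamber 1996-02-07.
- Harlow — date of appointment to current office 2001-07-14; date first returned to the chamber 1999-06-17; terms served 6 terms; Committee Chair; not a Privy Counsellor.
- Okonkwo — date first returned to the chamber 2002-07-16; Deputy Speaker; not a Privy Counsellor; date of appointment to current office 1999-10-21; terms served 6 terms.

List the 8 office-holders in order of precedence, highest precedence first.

By parliamentary office: Romero (Speaker); then Okonkwo and Amari (Deputy Speaker); then Ivanova (Leader of the House); then Harlow (Committee Chair); then Achebe, Beaumont and Leclerc (Member).
Okonkwo and Amari both have date of appointment to current office 1999-10-21, so the next rule applies.
Okonkwo and Amari are each not a Privy Counsellor, so the next rule applies.
Okonkwo and Amari both have date first returned to the chamber 2002-07-16, so the next rule applies.
Among Okonkwo and Amari, by terms served (higher first): Okonkwo (6 terms) before Amari (4 terms).
Among Achebe, Beaumont and Leclerc, by date of appointment to current office (earlier first): Achebe (2002-02-20) before Beaumont and Leclerc (2004-01-25).
Beaumont and Leclerc are each not a Privy Counsellor, so the next rule applies.
Beaumont and Leclerc both have date first returned to the chamber 1996-02-07, so the next rule applies.
Among Beaumont and Leclerc, by terms served (higher first): Beaumont (3 terms) before Leclerc (2 terms).
Full order: Romero, Okonkwo, Amari, Ivanova, Harlow, Achebe, Beaumont, Leclerc.

Romero, Okonkwo, Amari, Ivanova, Harlow, Achebe, Beaumont, Leclerc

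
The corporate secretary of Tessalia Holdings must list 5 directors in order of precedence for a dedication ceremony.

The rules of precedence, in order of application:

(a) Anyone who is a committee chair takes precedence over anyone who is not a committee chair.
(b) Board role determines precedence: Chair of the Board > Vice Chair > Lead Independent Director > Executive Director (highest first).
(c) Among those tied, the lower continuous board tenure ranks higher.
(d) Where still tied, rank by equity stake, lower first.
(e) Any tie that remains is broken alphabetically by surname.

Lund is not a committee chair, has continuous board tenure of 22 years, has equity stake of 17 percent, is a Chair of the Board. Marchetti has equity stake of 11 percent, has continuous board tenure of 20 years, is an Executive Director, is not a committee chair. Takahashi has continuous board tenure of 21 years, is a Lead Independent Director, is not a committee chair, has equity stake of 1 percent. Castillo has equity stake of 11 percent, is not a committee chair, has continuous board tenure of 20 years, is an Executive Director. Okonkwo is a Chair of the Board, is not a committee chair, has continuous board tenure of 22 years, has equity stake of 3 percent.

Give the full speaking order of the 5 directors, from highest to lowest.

By the first rule: Okonkwo, Lund, Takahashi, Castillo and Marchetti (each not a committee chair).
Among Okonkwo, Lund, Takahashi, Castillo and Marchetti, by board role: Okonkwo and Lund (Chair of the Board) before Takahashi (Lead Independent Director) before Castillo and Marchetti (Executive Director).
Okonkwo and Lund both have continuous board tenure 22 years, so the next rule applies.
Among Okonkwo and Lund, by equity stake (lower first): Okonkwo (3 percent) before Lund (17 percent).
Castillo and Marchetti both have continuous board tenure 20 years, so the next rule applies.
Castillo and Marchetti both have equity stake 11 percent, so the next rule applies.
Among Castillo and Marchetti, alphabetically by surname: Castillo before Marchetti.
Full order: Okonkwo, Lund, Takahashi, Castillo, Marchetti.

Okonkwo, Lund, Takahashi, Castillo, Marchetti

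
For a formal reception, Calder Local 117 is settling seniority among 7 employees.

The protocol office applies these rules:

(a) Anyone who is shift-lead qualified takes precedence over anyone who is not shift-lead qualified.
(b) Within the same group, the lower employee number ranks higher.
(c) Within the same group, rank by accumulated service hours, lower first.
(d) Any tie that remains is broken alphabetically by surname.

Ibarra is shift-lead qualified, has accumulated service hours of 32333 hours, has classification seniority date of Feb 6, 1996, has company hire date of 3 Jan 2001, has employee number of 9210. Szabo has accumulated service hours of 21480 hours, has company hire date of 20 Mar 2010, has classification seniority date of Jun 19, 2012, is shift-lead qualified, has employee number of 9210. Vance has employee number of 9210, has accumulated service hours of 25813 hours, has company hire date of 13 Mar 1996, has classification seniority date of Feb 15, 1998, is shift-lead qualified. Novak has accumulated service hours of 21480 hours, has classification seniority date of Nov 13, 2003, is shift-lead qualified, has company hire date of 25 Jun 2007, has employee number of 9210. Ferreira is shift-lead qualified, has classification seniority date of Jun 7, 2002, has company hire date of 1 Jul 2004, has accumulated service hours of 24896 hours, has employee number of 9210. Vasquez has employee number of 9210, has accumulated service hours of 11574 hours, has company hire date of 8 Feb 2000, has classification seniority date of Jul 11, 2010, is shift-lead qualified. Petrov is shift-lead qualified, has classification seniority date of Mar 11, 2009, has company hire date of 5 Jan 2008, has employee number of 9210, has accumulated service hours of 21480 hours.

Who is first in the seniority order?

By the first rule: Vasquez, Novak, Petrov, Szabo, Ferreira, Vance and Ibarra (each shift-lead qualified).
Vasquez, Novak, Petrov, Szabo, Ferreira, Vance and Ibarra all have employee number 9210, so the next rule applies.
Among Vasquez, Novak, Petrov, Szabo, Ferreira, Vance and Ibarra, by accumulated service hours (lower first): Vasquez (11574 hours) before Novak, Petrov and Szabo (21480 hours) before Ferreira (24896 hours) before Vance (25813 hours) before Ibarra (32333 hours).
Among Novak, Petrov and Szabo, alphabetically by surname: Novak before Petrov before Szabo.
Order: Vasquez, Novak, Petrov, Szabo, Ferreira, Vance, Ibarra.

Vasquez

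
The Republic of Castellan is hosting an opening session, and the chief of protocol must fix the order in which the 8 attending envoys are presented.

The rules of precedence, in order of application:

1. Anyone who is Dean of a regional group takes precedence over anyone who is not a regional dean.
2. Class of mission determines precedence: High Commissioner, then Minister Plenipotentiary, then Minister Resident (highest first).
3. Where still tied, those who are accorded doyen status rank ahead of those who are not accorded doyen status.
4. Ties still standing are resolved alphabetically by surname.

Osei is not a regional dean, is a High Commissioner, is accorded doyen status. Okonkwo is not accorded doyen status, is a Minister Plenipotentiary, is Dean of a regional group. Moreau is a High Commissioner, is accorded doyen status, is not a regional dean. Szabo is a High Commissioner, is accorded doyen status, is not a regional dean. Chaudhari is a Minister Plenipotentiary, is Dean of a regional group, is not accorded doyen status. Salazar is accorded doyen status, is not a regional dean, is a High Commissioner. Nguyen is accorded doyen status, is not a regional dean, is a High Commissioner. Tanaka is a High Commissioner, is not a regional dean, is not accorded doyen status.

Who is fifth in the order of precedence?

Osei

By the first rule: Chaudhari and Okonkwo (both Dean of a regional group); then Moreau, Nguyen, Osei, Salazar, Szabo and Tanaka (each not a regional dean).
Chaudhari and Okonkwo are each Minister Plenipotentiary, so the next rule applies.
Chaudhari and Okonkwo are each not accorded doyen status, so the next rule applies.
Among Chaudhari and Okonkwo, alphabetically by surname: Chaudhari before Okonkwo.
Moreau, Nguyen, Osei, Salazar, Szabo and Tanaka are each High Commissioner, so the next rule applies.
Among Moreau, Nguyen, Osei, Salazar, Szabo and Tanaka, accorded doyen status before not accorded doyen status: Moreau, Nguyen, Osei, Salazar and Szabo (accorded doyen status) before Tanaka (not accorded doyen status).
Among Moreau, Nguyen, Osei, Salazar and Szabo, alphabetically by surname: Moreau before Nguyen before Osei before Salazar before Szabo.
Order: Chaudhari, Okonkwo, Moreau, Nguyen, Osei, Salazar, Szabo, Tanaka.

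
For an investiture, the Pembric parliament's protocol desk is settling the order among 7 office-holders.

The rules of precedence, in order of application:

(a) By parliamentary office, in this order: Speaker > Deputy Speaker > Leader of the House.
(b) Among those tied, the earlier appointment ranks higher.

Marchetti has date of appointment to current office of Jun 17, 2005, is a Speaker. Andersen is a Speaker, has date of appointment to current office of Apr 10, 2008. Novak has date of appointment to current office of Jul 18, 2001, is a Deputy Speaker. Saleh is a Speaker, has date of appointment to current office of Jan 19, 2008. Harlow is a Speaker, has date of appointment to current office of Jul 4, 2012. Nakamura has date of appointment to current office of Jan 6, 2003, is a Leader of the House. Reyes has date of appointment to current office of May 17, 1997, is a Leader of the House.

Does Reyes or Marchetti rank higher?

Marchetti

By parliamentary office: Marchetti, Saleh, Andersen and Harlow (Speaker); then Novak (Deputy Speaker); then Reyes and Nakamura (Leader of the House).
Among Marchetti, Saleh, Andersen and Harlow, by date of appointment to current office (earlier first): Marchetti (Jun 17, 2005) before Saleh (Jan 19, 2008) before Andersen (Apr 10, 2008) before Harlow (Jul 4, 2012).
Among Reyes and Nakamura, by date of appointment to current office (earlier first): Reyes (May 17, 1997) before Nakamura (Jan 6, 2003).
So Marchetti takes precedence.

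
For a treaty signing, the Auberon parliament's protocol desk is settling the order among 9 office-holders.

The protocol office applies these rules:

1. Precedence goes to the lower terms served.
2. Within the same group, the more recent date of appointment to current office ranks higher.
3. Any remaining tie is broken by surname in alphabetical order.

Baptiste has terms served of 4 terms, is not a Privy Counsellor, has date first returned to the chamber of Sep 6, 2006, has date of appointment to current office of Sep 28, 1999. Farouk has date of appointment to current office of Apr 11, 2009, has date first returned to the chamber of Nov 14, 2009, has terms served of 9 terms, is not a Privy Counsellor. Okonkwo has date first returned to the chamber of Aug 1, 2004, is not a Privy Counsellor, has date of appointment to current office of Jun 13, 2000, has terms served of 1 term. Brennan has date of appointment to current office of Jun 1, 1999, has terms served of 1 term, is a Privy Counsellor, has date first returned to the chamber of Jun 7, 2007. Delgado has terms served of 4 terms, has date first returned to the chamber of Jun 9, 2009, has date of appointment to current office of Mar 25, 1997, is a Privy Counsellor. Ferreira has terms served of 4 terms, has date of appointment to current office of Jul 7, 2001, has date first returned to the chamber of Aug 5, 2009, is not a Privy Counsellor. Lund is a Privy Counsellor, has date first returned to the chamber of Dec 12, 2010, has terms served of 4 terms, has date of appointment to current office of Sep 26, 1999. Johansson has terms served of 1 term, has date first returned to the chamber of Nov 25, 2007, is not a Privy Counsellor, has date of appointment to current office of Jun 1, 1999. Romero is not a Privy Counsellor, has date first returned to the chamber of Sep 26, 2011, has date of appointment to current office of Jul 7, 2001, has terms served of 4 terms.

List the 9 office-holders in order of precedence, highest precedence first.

Okonkwo, Brennan, Johansson, Ferreira, Romero, Baptiste, Lund, Delgado, Farouk

By terms served (lower first): Okonkwo, Brennan and Johansson (each 1 term); then Ferreira, Romero, Baptiste, Lund and Delgado (each 4 terms); then Farouk (9 terms).
Among Okonkwo, Brennan and Johansson, by date of appointment to current office (later first): Okonkwo (Jun 13, 2000) before Brennan and Johansson (Jun 1, 1999).
Among Brennan and Johansson, alphabetically by surname: Brennan before Johansson.
Among Ferreira, Romero, Baptiste, Lund and Delgado, by date of appointment to current office (later first): Ferreira and Romero (Jul 7, 2001) before Baptiste (Sep 28, 1999) before Lund (Sep 26, 1999) before Delgado (Mar 25, 1997).
Among Ferreira and Romero, alphabetically by surname: Ferreira before Romero.
Full order: Okonkwo, Brennan, Johansson, Ferreira, Romero, Baptiste, Lund, Delgado, Farouk.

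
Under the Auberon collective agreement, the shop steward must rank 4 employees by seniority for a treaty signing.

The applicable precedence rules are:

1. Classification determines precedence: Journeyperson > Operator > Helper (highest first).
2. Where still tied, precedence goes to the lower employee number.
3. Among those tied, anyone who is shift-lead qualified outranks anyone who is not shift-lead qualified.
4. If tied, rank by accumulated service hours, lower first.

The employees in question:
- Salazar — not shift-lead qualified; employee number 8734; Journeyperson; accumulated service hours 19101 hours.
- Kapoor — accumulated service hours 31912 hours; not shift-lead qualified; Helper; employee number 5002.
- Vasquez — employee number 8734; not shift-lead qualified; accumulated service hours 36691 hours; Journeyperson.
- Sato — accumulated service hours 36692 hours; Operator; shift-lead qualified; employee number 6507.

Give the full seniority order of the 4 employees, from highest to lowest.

Salazar, Vasquez, Sato, Kapoor

By classification: Salazar and Vasquez (Journeyperson); then Sato (Operator); then Kapoor (Helper).
Salazar and Vasquez both have employee number 8734, so the next rule applies.
Salazar and Vasquez are each not shift-lead qualified, so the next rule applies.
Among Salazar and Vasquez, by accumulated service hours (lower first): Salazar (19101 hours) before Vasquez (36691 hours).
Full order: Salazar, Vasquez, Sato, Kapoor.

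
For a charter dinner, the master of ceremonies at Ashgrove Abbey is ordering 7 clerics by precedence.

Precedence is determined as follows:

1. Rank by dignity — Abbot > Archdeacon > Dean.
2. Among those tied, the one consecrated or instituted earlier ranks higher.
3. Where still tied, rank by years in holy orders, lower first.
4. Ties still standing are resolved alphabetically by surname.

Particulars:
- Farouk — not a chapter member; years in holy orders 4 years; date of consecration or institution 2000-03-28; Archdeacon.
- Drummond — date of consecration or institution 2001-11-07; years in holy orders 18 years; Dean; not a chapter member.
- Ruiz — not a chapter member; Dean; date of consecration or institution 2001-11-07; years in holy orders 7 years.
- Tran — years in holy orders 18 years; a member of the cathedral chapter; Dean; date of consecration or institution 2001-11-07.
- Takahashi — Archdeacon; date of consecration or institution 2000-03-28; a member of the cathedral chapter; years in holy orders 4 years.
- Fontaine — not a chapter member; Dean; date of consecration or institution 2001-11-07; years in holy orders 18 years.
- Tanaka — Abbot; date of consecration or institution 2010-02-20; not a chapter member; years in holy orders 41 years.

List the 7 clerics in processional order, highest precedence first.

By dignity: Tanaka (Abbot); then Farouk and Takahashi (Archdeacon); then Ruiz, Drummond, Fontaine and Tran (Dean).
Farouk and Takahashi both have date of consecration or institution 2000-03-28, so the next rule applies.
Farouk and Takahashi both have years in holy orders 4 years, so the next rule applies.
Among Farouk and Takahashi, alphabetically by surname: Farouk before Takahashi.
Ruiz, Drummond, Fontaine and Tran all have date of consecration or institution 2001-11-07, so the next rule applies.
Among Ruiz, Drummond, Fontaine and Tran, by years in holy orders (lower first): Ruiz (7 years) before Drummond, Fontaine and Tran (18 years).
Among Drummond, Fontaine and Tran, alphabetically by surname: Drummond before Fontaine before Tran.
Full order: Tanaka, Farouk, Takahashi, Ruiz, Drummond, Fontaine, Tran.

Tanaka, Farouk, Takahashi, Ruiz, Drummond, Fontaine, Tran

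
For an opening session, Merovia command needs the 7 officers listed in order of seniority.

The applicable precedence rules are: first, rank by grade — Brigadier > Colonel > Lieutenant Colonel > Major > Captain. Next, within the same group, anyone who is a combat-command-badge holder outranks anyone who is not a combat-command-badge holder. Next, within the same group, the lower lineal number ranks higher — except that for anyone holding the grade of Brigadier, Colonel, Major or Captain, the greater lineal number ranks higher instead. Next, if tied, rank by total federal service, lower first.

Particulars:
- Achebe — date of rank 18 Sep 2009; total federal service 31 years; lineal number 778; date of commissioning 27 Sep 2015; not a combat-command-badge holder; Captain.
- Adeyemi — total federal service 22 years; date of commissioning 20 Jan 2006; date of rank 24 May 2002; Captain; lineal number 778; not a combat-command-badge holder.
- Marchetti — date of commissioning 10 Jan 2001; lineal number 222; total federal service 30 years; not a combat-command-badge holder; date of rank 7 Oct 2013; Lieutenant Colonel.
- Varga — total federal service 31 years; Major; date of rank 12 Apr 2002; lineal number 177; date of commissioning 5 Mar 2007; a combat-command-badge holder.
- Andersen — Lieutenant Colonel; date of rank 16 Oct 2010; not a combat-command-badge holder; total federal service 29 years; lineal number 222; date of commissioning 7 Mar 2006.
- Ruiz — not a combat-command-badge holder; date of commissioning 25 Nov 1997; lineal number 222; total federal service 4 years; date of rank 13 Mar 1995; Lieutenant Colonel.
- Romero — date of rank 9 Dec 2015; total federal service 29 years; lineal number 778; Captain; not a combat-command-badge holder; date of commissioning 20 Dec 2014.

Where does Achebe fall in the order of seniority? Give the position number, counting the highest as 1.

7

By grade: Ruiz, Andersen and Marchetti (Lieutenant Colonel); then Varga (Major); then Adeyemi, Romero and Achebe (Captain).
Ruiz, Andersen and Marchetti are each not a combat-command-badge holder, so the next rule applies.
Ruiz, Andersen and Marchetti all have lineal number 222, so the next rule applies.
Among Ruiz, Andersen and Marchetti, by total federal service (lower first): Ruiz (4 years) before Andersen (29 years) before Marchetti (30 years).
Adeyemi, Romero and Achebe are each not a combat-command-badge holder, so the next rule applies.
Adeyemi, Romero and Achebe all have lineal number 778, so the next rule applies.
Among Adeyemi, Romero and Achebe, by total federal service (lower first): Adeyemi (22 years) before Romero (29 years) before Achebe (31 years).
Order: Ruiz, Andersen, Marchetti, Varga, Adeyemi, Romero, Achebe. So position 7.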